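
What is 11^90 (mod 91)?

11^1 ≡ 11 (mod 91)
11^2 ≡ 11^2 = 121 ≡ 30 (mod 91)
11^4 ≡ 30^2 = 900 ≡ 81 (mod 91)
11^8 ≡ 81^2 = 6561 ≡ 9 (mod 91)
11^16 ≡ 9^2 = 81 ≡ 81 (mod 91)
11^32 ≡ 81^2 = 6561 ≡ 9 (mod 91)
11^64 ≡ 9^2 = 81 ≡ 81 (mod 91)
90 = 64 + 16 + 8 + 2 in binary powers of 2.
So 11^90 ≡ 81 · 81 · 9 · 30 ≡ 64 (mod 91).
Since 64 ≠ 1, base 11 is a Fermat witness: 91 is composite.

64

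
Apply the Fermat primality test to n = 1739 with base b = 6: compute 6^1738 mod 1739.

6^1 ≡ 6 (mod 1739)
6^2 ≡ 6^2 = 36 ≡ 36 (mod 1739)
6^4 ≡ 36^2 = 1296 ≡ 1296 (mod 1739)
6^8 ≡ 1296^2 = 1679616 ≡ 1481 (mod 1739)
6^16 ≡ 1481^2 = 2193361 ≡ 482 (mod 1739)
6^32 ≡ 482^2 = 232324 ≡ 1037 (mod 1739)
6^64 ≡ 1037^2 = 1075369 ≡ 667 (mod 1739)
6^128 ≡ 667^2 = 444889 ≡ 1444 (mod 1739)
6^256 ≡ 1444^2 = 2085136 ≡ 75 (mod 1739)
6^512 ≡ 75^2 = 5625 ≡ 408 (mod 1739)
6^1024 ≡ 408^2 = 166464 ≡ 1259 (mod 1739)
1738 = 1024 + 512 + 128 + 64 + 8 + 2 in binary powers of 2.
So 6^1738 ≡ 1259 · 408 · 1444 · 667 · 1481 · 36 ≡ 739 (mod 1739).
Since 739 ≠ 1, base 6 is a Fermat witness: 1739 is composite.

739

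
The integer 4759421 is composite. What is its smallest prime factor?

37

4759421 is odd.
Digit sum 32, not divisible by 3.
Ends in 1: not divisible by 5.
7: 4759421 = 7·679917 + 2
11: 4759421 = 11·432674 + 7
13: 4759421 = 13·366109 + 4
17: 4759421 = 17·279965 + 16
19: 4759421 = 19·250495 + 16
23: 4759421 = 23·206931 + 8
29: 4759421 = 29·164117 + 28
31: 4759421 = 31·153529 + 22
37: 4759421 = 37·128633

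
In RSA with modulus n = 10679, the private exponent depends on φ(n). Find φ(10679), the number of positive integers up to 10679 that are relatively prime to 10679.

Factor: 10679 = 59 · 181.
φ(10679) = (59−1) · (181−1) = 58 · 180 = 10440.

10440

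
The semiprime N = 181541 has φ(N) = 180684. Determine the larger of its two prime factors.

φ(n) = (p−1)(q−1) = n − (p+q) + 1, so p + q = 181541 − 180684 + 1 = 858.
p and q are the roots of t² − 858t + 181541 = 0.
Discriminant: 858² − 4·181541 = 736164 − 726164 = 10000; √10000 = 100.
q = (858 − 100)/2 = 379, p = (858 + 100)/2 = 479.
Check: 379 · 479 = 181541.

479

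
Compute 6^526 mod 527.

366

6^1 ≡ 6 (mod 527)
6^2 ≡ 6^2 = 36 ≡ 36 (mod 527)
6^4 ≡ 36^2 = 1296 ≡ 242 (mod 527)
6^8 ≡ 242^2 = 58564 ≡ 67 (mod 527)
6^16 ≡ 67^2 = 4489 ≡ 273 (mod 527)
6^32 ≡ 273^2 = 74529 ≡ 222 (mod 527)
6^64 ≡ 222^2 = 49284 ≡ 273 (mod 527)
6^128 ≡ 273^2 = 74529 ≡ 222 (mod 527)
6^256 ≡ 222^2 = 49284 ≡ 273 (mod 527)
6^512 ≡ 273^2 = 74529 ≡ 222 (mod 527)
526 = 512 + 8 + 4 + 2 in binary powers of 2.
So 6^526 ≡ 222 · 67 · 242 · 36 ≡ 366 (mod 527).
Since 366 ≠ 1, base 6 is a Fermat witness: 527 is composite.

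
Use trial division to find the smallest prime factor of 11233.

11233 is odd.
Digit sum 10, not divisible by 3.
Ends in 3: not divisible by 5.
7: 11233 = 7·1604 + 5
11: 11233 = 11·1021 + 2
13: 11233 = 13·864 + 1
17: 11233 = 17·660 + 13
19: 11233 = 19·591 + 4
23: 11233 = 23·488 + 9
29: 11233 = 29·387 + 10
31: 11233 = 31·362 + 11
37: 11233 = 37·303 + 22
41: 11233 = 41·273 + 40
43: 11233 = 43·261 + 10
47: 11233 = 47·239

47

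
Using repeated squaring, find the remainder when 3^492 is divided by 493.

3^1 ≡ 3 (mod 493)
3^2 ≡ 3^2 = 9 ≡ 9 (mod 493)
3^4 ≡ 9^2 = 81 ≡ 81 (mod 493)
3^8 ≡ 81^2 = 6561 ≡ 152 (mod 493)
3^16 ≡ 152^2 = 23104 ≡ 426 (mod 493)
3^32 ≡ 426^2 = 181476 ≡ 52 (mod 493)
3^64 ≡ 52^2 = 2704 ≡ 239 (mod 493)
3^128 ≡ 239^2 = 57121 ≡ 426 (mod 493)
3^256 ≡ 426^2 = 181476 ≡ 52 (mod 493)
492 = 256 + 128 + 64 + 32 + 8 + 4 in binary powers of 2.
So 3^492 ≡ 52 · 426 · 239 · 52 · 152 · 81 ≡ 310 (mod 493).
Since 310 ≠ 1, base 3 is a Fermat witness: 493 is composite.

310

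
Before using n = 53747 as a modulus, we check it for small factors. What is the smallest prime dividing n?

53747 is odd.
Digit sum 26, not divisible by 3.
Ends in 7: not divisible by 5.
7: 53747 = 7·7678 + 1
11: 53747 = 11·4886 + 1
13: 53747 = 13·4134 + 5
17: 53747 = 17·3161 + 10
19: 53747 = 19·2828 + 15
23: 53747 = 23·2336 + 19
29: 53747 = 29·1853 + 10
31: 53747 = 31·1733 + 24
37: 53747 = 37·1452 + 23
41: 53747 = 41·1310 + 37
43: 53747 = 43·1249 + 40
47: 53747 = 47·1143 + 26
53: 53747 = 53·1014 + 5
59: 53747 = 59·910 + 57
61: 53747 = 61·881 + 6
67: 53747 = 67·802 + 13
71: 53747 = 71·757

71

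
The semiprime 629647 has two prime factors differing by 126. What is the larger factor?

859

Since p = q + 126, we have 629647 = q(q + 126), so q² + 126q − 629647 = 0.
Discriminant: 126² + 4·629647 = 15876 + 2518588 = 2534464; √2534464 = 1592.
q = (−126 + 1592)/2 = 733, and p = q + 126 = 859.
Check: 733 · 859 = 629647.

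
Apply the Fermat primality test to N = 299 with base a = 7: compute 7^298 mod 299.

7^1 ≡ 7 (mod 299)
7^2 ≡ 7^2 = 49 ≡ 49 (mod 299)
7^4 ≡ 49^2 = 2401 ≡ 9 (mod 299)
7^8 ≡ 9^2 = 81 ≡ 81 (mod 299)
7^16 ≡ 81^2 = 6561 ≡ 282 (mod 299)
7^32 ≡ 282^2 = 79524 ≡ 289 (mod 299)
7^64 ≡ 289^2 = 83521 ≡ 100 (mod 299)
7^128 ≡ 100^2 = 10000 ≡ 133 (mod 299)
7^256 ≡ 133^2 = 17689 ≡ 48 (mod 299)
298 = 256 + 32 + 8 + 2 in binary powers of 2.
So 7^298 ≡ 48 · 289 · 81 · 49 ≡ 108 (mod 299).
Since 108 ≠ 1, base 7 is a Fermat witness: 299 is composite.

108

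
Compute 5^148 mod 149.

1

5^1 ≡ 5 (mod 149)
5^2 ≡ 5^2 = 25 ≡ 25 (mod 149)
5^4 ≡ 25^2 = 625 ≡ 29 (mod 149)
5^8 ≡ 29^2 = 841 ≡ 96 (mod 149)
5^16 ≡ 96^2 = 9216 ≡ 127 (mod 149)
5^32 ≡ 127^2 = 16129 ≡ 37 (mod 149)
5^64 ≡ 37^2 = 1369 ≡ 28 (mod 149)
5^128 ≡ 28^2 = 784 ≡ 39 (mod 149)
148 = 128 + 16 + 4 in binary powers of 2.
So 5^148 ≡ 39 · 127 · 29 ≡ 1 (mod 149).
Since the result is 1, base 5 gives no evidence that 149 is composite.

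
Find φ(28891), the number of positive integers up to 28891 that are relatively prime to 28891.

28552

Factor: 28891 = 167 · 173.
φ(28891) = (167−1) · (173−1) = 166 · 172 = 28552.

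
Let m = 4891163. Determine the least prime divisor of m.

4891163 is odd.
Digit sum 32, not divisible by 3.
Ends in 3: not divisible by 5.
7: 4891163 = 7·698737 + 4
11: 4891163 = 11·444651 + 2
13: 4891163 = 13·376243 + 4
17: 4891163 = 17·287715 + 8
19: 4891163 = 19·257429 + 12
23: 4891163 = 23·212659 + 6
29: 4891163 = 29·168660 + 23
31: 4891163 = 31·157779 + 14
37: 4891163 = 37·132193 + 22
41: 4891163 = 41·119296 + 27
43: 4891163 = 43·113747 + 42
47: 4891163 = 47·104067 + 14
53: 4891163 = 53·92286 + 5
59: 4891163 = 59·82901 + 4
61: 4891163 = 61·80183

61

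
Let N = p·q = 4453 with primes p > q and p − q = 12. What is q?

Since p = q + 12, we have 4453 = q(q + 12), so q² + 12q − 4453 = 0.
Discriminant: 12² + 4·4453 = 144 + 17812 = 17956; √17956 = 134.
q = (−12 + 134)/2 = 61, and p = q + 12 = 73.
Check: 61 · 73 = 4453.

61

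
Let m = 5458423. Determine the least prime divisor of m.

5458423 is odd.
Digit sum 31, not divisible by 3.
Ends in 3: not divisible by 5.
7: 5458423 = 7·779774 + 5
11: 5458423 = 11·496220 + 3
13: 5458423 = 13·419878 + 9
17: 5458423 = 17·321083 + 12
19: 5458423 = 19·287285 + 8
23: 5458423 = 23·237322 + 17
29: 5458423 = 29·188221 + 14
31: 5458423 = 31·176078 + 5
37: 5458423 = 37·147524 + 35
41: 5458423 = 41·133132 + 11
43: 5458423 = 43·126940 + 3
47: 5458423 = 47·116136 + 31
53: 5458423 = 53·102989 + 6
59: 5458423 = 59·92515 + 38
61: 5458423 = 61·89482 + 21
67: 5458423 = 67·81469

67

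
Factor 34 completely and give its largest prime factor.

17

34 = 2 · 17
17 is prime.
So 34 = 2 · 17; the largest prime factor is 17.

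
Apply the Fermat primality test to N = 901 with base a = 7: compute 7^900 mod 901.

7^1 ≡ 7 (mod 901)
7^2 ≡ 7^2 = 49 ≡ 49 (mod 901)
7^4 ≡ 49^2 = 2401 ≡ 599 (mod 901)
7^8 ≡ 599^2 = 358801 ≡ 203 (mod 901)
7^16 ≡ 203^2 = 41209 ≡ 664 (mod 901)
7^32 ≡ 664^2 = 440896 ≡ 307 (mod 901)
7^64 ≡ 307^2 = 94249 ≡ 545 (mod 901)
7^128 ≡ 545^2 = 297025 ≡ 596 (mod 901)
7^256 ≡ 596^2 = 355216 ≡ 222 (mod 901)
7^512 ≡ 222^2 = 49284 ≡ 630 (mod 901)
900 = 512 + 256 + 128 + 4 in binary powers of 2.
So 7^900 ≡ 630 · 222 · 596 · 599 ≡ 293 (mod 901).
Since 293 ≠ 1, base 7 is a Fermat witness: 901 is composite.

293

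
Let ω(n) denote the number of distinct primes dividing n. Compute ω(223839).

223839 = 3^2 · 24871
24871 = 7 · 3553
3553 = 11 · 323
323 = 17 · 19
223839 = 3^2 · 7 · 11 · 17 · 19, which has 5 distinct prime factors.

5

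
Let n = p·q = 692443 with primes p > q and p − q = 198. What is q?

Since p = q + 198, we have 692443 = q(q + 198), so q² + 198q − 692443 = 0.
Discriminant: 198² + 4·692443 = 39204 + 2769772 = 2808976; √2808976 = 1676.
q = (−198 + 1676)/2 = 739, and p = q + 198 = 937.
Check: 739 · 937 = 692443.

739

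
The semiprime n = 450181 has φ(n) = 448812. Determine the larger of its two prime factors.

823

φ(n) = (p−1)(q−1) = n − (p+q) + 1, so p + q = 450181 − 448812 + 1 = 1370.
p and q are the roots of t² − 1370t + 450181 = 0.
Discriminant: 1370² − 4·450181 = 1876900 − 1800724 = 76176; √76176 = 276.
q = (1370 − 276)/2 = 547, p = (1370 + 276)/2 = 823.
Check: 547 · 823 = 450181.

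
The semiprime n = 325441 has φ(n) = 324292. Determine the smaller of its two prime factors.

503

φ(n) = (p−1)(q−1) = n − (p+q) + 1, so p + q = 325441 − 324292 + 1 = 1150.
p and q are the roots of t² − 1150t + 325441 = 0.
Discriminant: 1150² − 4·325441 = 1322500 − 1301764 = 20736; √20736 = 144.
q = (1150 − 144)/2 = 503, p = (1150 + 144)/2 = 647.
Check: 503 · 647 = 325441.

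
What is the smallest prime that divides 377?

13

377 is odd.
Digit sum 17, not divisible by 3.
Ends in 7: not divisible by 5.
7: 377 = 7·53 + 6
11: 377 = 11·34 + 3
13: 377 = 13·29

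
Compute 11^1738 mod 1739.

11^1 ≡ 11 (mod 1739)
11^2 ≡ 11^2 = 121 ≡ 121 (mod 1739)
11^4 ≡ 121^2 = 14641 ≡ 729 (mod 1739)
11^8 ≡ 729^2 = 531441 ≡ 1046 (mod 1739)
11^16 ≡ 1046^2 = 1094116 ≡ 285 (mod 1739)
11^32 ≡ 285^2 = 81225 ≡ 1231 (mod 1739)
11^64 ≡ 1231^2 = 1515361 ≡ 692 (mod 1739)
11^128 ≡ 692^2 = 478864 ≡ 639 (mod 1739)
11^256 ≡ 639^2 = 408321 ≡ 1395 (mod 1739)
11^512 ≡ 1395^2 = 1946025 ≡ 84 (mod 1739)
11^1024 ≡ 84^2 = 7056 ≡ 100 (mod 1739)
1738 = 1024 + 512 + 128 + 64 + 8 + 2 in binary powers of 2.
So 11^1738 ≡ 100 · 84 · 639 · 692 · 1046 · 121 ≡ 1062 (mod 1739).
Since 1062 ≠ 1, base 11 is a Fermat witness: 1739 is composite.

1062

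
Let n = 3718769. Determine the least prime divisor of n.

43

3718769 is odd.
Digit sum 41, not divisible by 3.
Ends in 9: not divisible by 5.
7: 3718769 = 7·531252 + 5
11: 3718769 = 11·338069 + 10
13: 3718769 = 13·286059 + 2
17: 3718769 = 17·218751 + 2
19: 3718769 = 19·195724 + 13
23: 3718769 = 23·161685 + 14
29: 3718769 = 29·128233 + 12
31: 3718769 = 31·119960 + 9
37: 3718769 = 37·100507 + 10
41: 3718769 = 41·90701 + 28
43: 3718769 = 43·86483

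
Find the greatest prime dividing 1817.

79

1817 = 23 · 79
79 is prime.
So 1817 = 23 · 79; the largest prime factor is 79.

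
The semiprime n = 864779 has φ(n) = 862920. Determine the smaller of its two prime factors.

919

φ(n) = (p−1)(q−1) = n − (p+q) + 1, so p + q = 864779 − 862920 + 1 = 1860.
p and q are the roots of t² − 1860t + 864779 = 0.
Discriminant: 1860² − 4·864779 = 3459600 − 3459116 = 484; √484 = 22.
q = (1860 − 22)/2 = 919, p = (1860 + 22)/2 = 941.
Check: 919 · 941 = 864779.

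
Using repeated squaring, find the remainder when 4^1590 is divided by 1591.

4^1 ≡ 4 (mod 1591)
4^2 ≡ 4^2 = 16 ≡ 16 (mod 1591)
4^4 ≡ 16^2 = 256 ≡ 256 (mod 1591)
4^8 ≡ 256^2 = 65536 ≡ 305 (mod 1591)
4^16 ≡ 305^2 = 93025 ≡ 747 (mod 1591)
4^32 ≡ 747^2 = 558009 ≡ 1159 (mod 1591)
4^64 ≡ 1159^2 = 1343281 ≡ 477 (mod 1591)
4^128 ≡ 477^2 = 227529 ≡ 16 (mod 1591)
4^256 ≡ 16^2 = 256 ≡ 256 (mod 1591)
4^512 ≡ 256^2 = 65536 ≡ 305 (mod 1591)
4^1024 ≡ 305^2 = 93025 ≡ 747 (mod 1591)
1590 = 1024 + 512 + 32 + 16 + 4 + 2 in binary powers of 2.
So 4^1590 ≡ 747 · 305 · 1159 · 747 · 256 · 16 ≡ 692 (mod 1591).
Since 692 ≠ 1, base 4 is a Fermat witness: 1591 is composite.

692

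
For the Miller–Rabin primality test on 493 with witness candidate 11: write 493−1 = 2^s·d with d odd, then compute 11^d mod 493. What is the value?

493 − 1 = 492 = 2^2 · 123, so d = 123.
11^1 ≡ 11 (mod 493)
11^2 ≡ 11^2 = 121 ≡ 121 (mod 493)
11^4 ≡ 121^2 = 14641 ≡ 344 (mod 493)
11^8 ≡ 344^2 = 118336 ≡ 16 (mod 493)
11^16 ≡ 16^2 = 256 ≡ 256 (mod 493)
11^32 ≡ 256^2 = 65536 ≡ 460 (mod 493)
11^64 ≡ 460^2 = 211600 ≡ 103 (mod 493)
123 = 64 + 32 + 16 + 8 + 2 + 1 in binary powers of 2.
So 11^123 ≡ 103 · 460 · 256 · 16 · 121 · 11 ≡ 97 (mod 493).
Squaring chain: 97 → 42; never reaches −1, so base 11 is a Miller–Rabin witness that 493 is composite.

97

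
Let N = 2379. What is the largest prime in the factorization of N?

2379 = 3 · 793
793 = 13 · 61
61 is prime.
So 2379 = 3 · 13 · 61; the largest prime factor is 61.

61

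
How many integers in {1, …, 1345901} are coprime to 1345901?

Factor: 1345901 = 73 · 103 · 179.
φ(1345901) = (73−1) · (103−1) · (179−1) = 72 · 102 · 178 = 1307232.

1307232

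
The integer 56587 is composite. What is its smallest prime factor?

71

56587 is odd.
Digit sum 31, not divisible by 3.
Ends in 7: not divisible by 5.
7: 56587 = 7·8083 + 6
11: 56587 = 11·5144 + 3
13: 56587 = 13·4352 + 11
17: 56587 = 17·3328 + 11
19: 56587 = 19·2978 + 5
23: 56587 = 23·2460 + 7
29: 56587 = 29·1951 + 8
31: 56587 = 31·1825 + 12
37: 56587 = 37·1529 + 14
41: 56587 = 41·1380 + 7
43: 56587 = 43·1315 + 42
47: 56587 = 47·1203 + 46
53: 56587 = 53·1067 + 36
59: 56587 = 59·959 + 6
61: 56587 = 61·927 + 40
67: 56587 = 67·844 + 39
71: 56587 = 71·797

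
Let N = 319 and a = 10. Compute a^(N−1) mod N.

10^1 ≡ 10 (mod 319)
10^2 ≡ 10^2 = 100 ≡ 100 (mod 319)
10^4 ≡ 100^2 = 10000 ≡ 111 (mod 319)
10^8 ≡ 111^2 = 12321 ≡ 199 (mod 319)
10^16 ≡ 199^2 = 39601 ≡ 45 (mod 319)
10^32 ≡ 45^2 = 2025 ≡ 111 (mod 319)
10^64 ≡ 111^2 = 12321 ≡ 199 (mod 319)
10^128 ≡ 199^2 = 39601 ≡ 45 (mod 319)
10^256 ≡ 45^2 = 2025 ≡ 111 (mod 319)
318 = 256 + 32 + 16 + 8 + 4 + 2 in binary powers of 2.
So 10^318 ≡ 111 · 111 · 45 · 199 · 111 · 100 ≡ 122 (mod 319).
Since 122 ≠ 1, base 10 is a Fermat witness: 319 is composite.

122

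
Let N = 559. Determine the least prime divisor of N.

559 is odd.
Digit sum 19, not divisible by 3.
Ends in 9: not divisible by 5.
7: 559 = 7·79 + 6
11: 559 = 11·50 + 9
13: 559 = 13·43

13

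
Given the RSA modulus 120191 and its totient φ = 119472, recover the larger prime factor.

457

φ(n) = (p−1)(q−1) = n − (p+q) + 1, so p + q = 120191 − 119472 + 1 = 720.
p and q are the roots of t² − 720t + 120191 = 0.
Discriminant: 720² − 4·120191 = 518400 − 480764 = 37636; √37636 = 194.
q = (720 − 194)/2 = 263, p = (720 + 194)/2 = 457.
Check: 263 · 457 = 120191.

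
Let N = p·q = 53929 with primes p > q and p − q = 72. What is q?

199

Since p = q + 72, we have 53929 = q(q + 72), so q² + 72q − 53929 = 0.
Discriminant: 72² + 4·53929 = 5184 + 215716 = 220900; √220900 = 470.
q = (−72 + 470)/2 = 199, and p = q + 72 = 271.
Check: 199 · 271 = 53929.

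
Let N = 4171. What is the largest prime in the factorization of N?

97

4171 = 43 · 97
97 is prime.
So 4171 = 43 · 97; the largest prime factor is 97.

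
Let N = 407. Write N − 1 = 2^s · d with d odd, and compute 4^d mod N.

284

407 − 1 = 406 = 2^1 · 203, so d = 203.
4^1 ≡ 4 (mod 407)
4^2 ≡ 4^2 = 16 ≡ 16 (mod 407)
4^4 ≡ 16^2 = 256 ≡ 256 (mod 407)
4^8 ≡ 256^2 = 65536 ≡ 9 (mod 407)
4^16 ≡ 9^2 = 81 ≡ 81 (mod 407)
4^32 ≡ 81^2 = 6561 ≡ 49 (mod 407)
4^64 ≡ 49^2 = 2401 ≡ 366 (mod 407)
4^128 ≡ 366^2 = 133956 ≡ 53 (mod 407)
203 = 128 + 64 + 8 + 2 + 1 in binary powers of 2.
So 4^203 ≡ 53 · 366 · 9 · 16 · 4 ≡ 284 (mod 407).
Squaring chain: 284; never reaches −1, so base 4 is a Miller–Rabin witness that 407 is composite.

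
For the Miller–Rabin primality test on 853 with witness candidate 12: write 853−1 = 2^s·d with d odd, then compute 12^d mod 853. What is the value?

1

853 − 1 = 852 = 2^2 · 213, so d = 213.
12^1 ≡ 12 (mod 853)
12^2 ≡ 12^2 = 144 ≡ 144 (mod 853)
12^4 ≡ 144^2 = 20736 ≡ 264 (mod 853)
12^8 ≡ 264^2 = 69696 ≡ 603 (mod 853)
12^16 ≡ 603^2 = 363609 ≡ 231 (mod 853)
12^32 ≡ 231^2 = 53361 ≡ 475 (mod 853)
12^64 ≡ 475^2 = 225625 ≡ 433 (mod 853)
12^128 ≡ 433^2 = 187489 ≡ 682 (mod 853)
213 = 128 + 64 + 16 + 4 + 1 in binary powers of 2.
So 12^213 ≡ 682 · 433 · 231 · 264 · 12 ≡ 1 (mod 853).
Since 12^d ≡ 1 (mod 853), base 12 does not prove 853 composite.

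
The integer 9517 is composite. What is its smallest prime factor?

31

9517 is odd.
Digit sum 22, not divisible by 3.
Ends in 7: not divisible by 5.
7: 9517 = 7·1359 + 4
11: 9517 = 11·865 + 2
13: 9517 = 13·732 + 1
17: 9517 = 17·559 + 14
19: 9517 = 19·500 + 17
23: 9517 = 23·413 + 18
29: 9517 = 29·328 + 5
31: 9517 = 31·307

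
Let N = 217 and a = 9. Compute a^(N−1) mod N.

9^1 ≡ 9 (mod 217)
9^2 ≡ 9^2 = 81 ≡ 81 (mod 217)
9^4 ≡ 81^2 = 6561 ≡ 51 (mod 217)
9^8 ≡ 51^2 = 2601 ≡ 214 (mod 217)
9^16 ≡ 214^2 = 45796 ≡ 9 (mod 217)
9^32 ≡ 9^2 = 81 ≡ 81 (mod 217)
9^64 ≡ 81^2 = 6561 ≡ 51 (mod 217)
9^128 ≡ 51^2 = 2601 ≡ 214 (mod 217)
216 = 128 + 64 + 16 + 8 in binary powers of 2.
So 9^216 ≡ 214 · 51 · 9 · 214 ≡ 8 (mod 217).
Since 8 ≠ 1, base 9 is a Fermat witness: 217 is composite.

8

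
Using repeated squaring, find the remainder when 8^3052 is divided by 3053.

8^1 ≡ 8 (mod 3053)
8^2 ≡ 8^2 = 64 ≡ 64 (mod 3053)
8^4 ≡ 64^2 = 4096 ≡ 1043 (mod 3053)
8^8 ≡ 1043^2 = 1087849 ≡ 981 (mod 3053)
8^16 ≡ 981^2 = 962361 ≡ 666 (mod 3053)
8^32 ≡ 666^2 = 443556 ≡ 871 (mod 3053)
8^64 ≡ 871^2 = 758641 ≡ 1497 (mod 3053)
8^128 ≡ 1497^2 = 2241009 ≡ 107 (mod 3053)
8^256 ≡ 107^2 = 11449 ≡ 2290 (mod 3053)
8^512 ≡ 2290^2 = 5244100 ≡ 2099 (mod 3053)
8^1024 ≡ 2099^2 = 4405801 ≡ 322 (mod 3053)
8^2048 ≡ 322^2 = 103684 ≡ 2935 (mod 3053)
3052 = 2048 + 512 + 256 + 128 + 64 + 32 + 8 + 4 in binary powers of 2.
So 8^3052 ≡ 2935 · 2099 · 2290 · 107 · 1497 · 871 · 981 · 1043 ≡ 2581 (mod 3053).
Since 2581 ≠ 1, base 8 is a Fermat witness: 3053 is composite.

2581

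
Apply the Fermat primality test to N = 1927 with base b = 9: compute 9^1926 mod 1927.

9^1 ≡ 9 (mod 1927)
9^2 ≡ 9^2 = 81 ≡ 81 (mod 1927)
9^4 ≡ 81^2 = 6561 ≡ 780 (mod 1927)
9^8 ≡ 780^2 = 608400 ≡ 1395 (mod 1927)
9^16 ≡ 1395^2 = 1946025 ≡ 1682 (mod 1927)
9^32 ≡ 1682^2 = 2829124 ≡ 288 (mod 1927)
9^64 ≡ 288^2 = 82944 ≡ 83 (mod 1927)
9^128 ≡ 83^2 = 6889 ≡ 1108 (mod 1927)
9^256 ≡ 1108^2 = 1227664 ≡ 165 (mod 1927)
9^512 ≡ 165^2 = 27225 ≡ 247 (mod 1927)
9^1024 ≡ 247^2 = 61009 ≡ 1272 (mod 1927)
1926 = 1024 + 512 + 256 + 128 + 4 + 2 in binary powers of 2.
So 9^1926 ≡ 1272 · 247 · 165 · 1108 · 780 · 81 ≡ 286 (mod 1927).
Since 286 ≠ 1, base 9 is a Fermat witness: 1927 is composite.

286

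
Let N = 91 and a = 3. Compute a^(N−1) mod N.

1

3^1 ≡ 3 (mod 91)
3^2 ≡ 3^2 = 9 ≡ 9 (mod 91)
3^4 ≡ 9^2 = 81 ≡ 81 (mod 91)
3^8 ≡ 81^2 = 6561 ≡ 9 (mod 91)
3^16 ≡ 9^2 = 81 ≡ 81 (mod 91)
3^32 ≡ 81^2 = 6561 ≡ 9 (mod 91)
3^64 ≡ 9^2 = 81 ≡ 81 (mod 91)
90 = 64 + 16 + 8 + 2 in binary powers of 2.
So 3^90 ≡ 81 · 81 · 9 · 9 ≡ 1 (mod 91).
Since the result is 1, base 3 gives no evidence that 91 is composite.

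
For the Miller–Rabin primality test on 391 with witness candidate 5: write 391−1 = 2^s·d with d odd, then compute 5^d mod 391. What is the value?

391 − 1 = 390 = 2^1 · 195, so d = 195.
5^1 ≡ 5 (mod 391)
5^2 ≡ 5^2 = 25 ≡ 25 (mod 391)
5^4 ≡ 25^2 = 625 ≡ 234 (mod 391)
5^8 ≡ 234^2 = 54756 ≡ 16 (mod 391)
5^16 ≡ 16^2 = 256 ≡ 256 (mod 391)
5^32 ≡ 256^2 = 65536 ≡ 239 (mod 391)
5^64 ≡ 239^2 = 57121 ≡ 35 (mod 391)
5^128 ≡ 35^2 = 1225 ≡ 52 (mod 391)
195 = 128 + 64 + 2 + 1 in binary powers of 2.
So 5^195 ≡ 52 · 35 · 25 · 5 ≡ 329 (mod 391).
Squaring chain: 329; never reaches −1, so base 5 is a Miller–Rabin witness that 391 is composite.

329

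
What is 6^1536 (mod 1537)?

6^1 ≡ 6 (mod 1537)
6^2 ≡ 6^2 = 36 ≡ 36 (mod 1537)
6^4 ≡ 36^2 = 1296 ≡ 1296 (mod 1537)
6^8 ≡ 1296^2 = 1679616 ≡ 1212 (mod 1537)
6^16 ≡ 1212^2 = 1468944 ≡ 1109 (mod 1537)
6^32 ≡ 1109^2 = 1229881 ≡ 281 (mod 1537)
6^64 ≡ 281^2 = 78961 ≡ 574 (mod 1537)
6^128 ≡ 574^2 = 329476 ≡ 558 (mod 1537)
6^256 ≡ 558^2 = 311364 ≡ 890 (mod 1537)
6^512 ≡ 890^2 = 792100 ≡ 545 (mod 1537)
6^1024 ≡ 545^2 = 297025 ≡ 384 (mod 1537)
1536 = 1024 + 512 in binary powers of 2.
So 6^1536 ≡ 384 · 545 ≡ 248 (mod 1537).
Since 248 ≠ 1, base 6 is a Fermat witness: 1537 is composite.

248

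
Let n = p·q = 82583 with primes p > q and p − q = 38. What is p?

307

Since p = q + 38, we have 82583 = q(q + 38), so q² + 38q − 82583 = 0.
Discriminant: 38² + 4·82583 = 1444 + 330332 = 331776; √331776 = 576.
q = (−38 + 576)/2 = 269, and p = q + 38 = 307.
Check: 269 · 307 = 82583.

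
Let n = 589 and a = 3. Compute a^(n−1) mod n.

3^1 ≡ 3 (mod 589)
3^2 ≡ 3^2 = 9 ≡ 9 (mod 589)
3^4 ≡ 9^2 = 81 ≡ 81 (mod 589)
3^8 ≡ 81^2 = 6561 ≡ 82 (mod 589)
3^16 ≡ 82^2 = 6724 ≡ 245 (mod 589)
3^32 ≡ 245^2 = 60025 ≡ 536 (mod 589)
3^64 ≡ 536^2 = 287296 ≡ 453 (mod 589)
3^128 ≡ 453^2 = 205209 ≡ 237 (mod 589)
3^256 ≡ 237^2 = 56169 ≡ 214 (mod 589)
3^512 ≡ 214^2 = 45796 ≡ 443 (mod 589)
588 = 512 + 64 + 8 + 4 in binary powers of 2.
So 3^588 ≡ 443 · 453 · 82 · 81 ≡ 562 (mod 589).
Since 562 ≠ 1, base 3 is a Fermat witness: 589 is composite.

562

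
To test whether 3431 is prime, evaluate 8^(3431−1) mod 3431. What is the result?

1687

8^1 ≡ 8 (mod 3431)
8^2 ≡ 8^2 = 64 ≡ 64 (mod 3431)
8^4 ≡ 64^2 = 4096 ≡ 665 (mod 3431)
8^8 ≡ 665^2 = 442225 ≡ 3057 (mod 3431)
8^16 ≡ 3057^2 = 9345249 ≡ 2636 (mod 3431)
8^32 ≡ 2636^2 = 6948496 ≡ 721 (mod 3431)
8^64 ≡ 721^2 = 519841 ≡ 1760 (mod 3431)
8^128 ≡ 1760^2 = 3097600 ≡ 2838 (mod 3431)
8^256 ≡ 2838^2 = 8054244 ≡ 1687 (mod 3431)
8^512 ≡ 1687^2 = 2845969 ≡ 1670 (mod 3431)
8^1024 ≡ 1670^2 = 2788900 ≡ 2928 (mod 3431)
8^2048 ≡ 2928^2 = 8573184 ≡ 2546 (mod 3431)
3430 = 2048 + 1024 + 256 + 64 + 32 + 4 + 2 in binary powers of 2.
So 8^3430 ≡ 2546 · 2928 · 1687 · 1760 · 721 · 665 · 64 ≡ 1687 (mod 3431).
Since 1687 ≠ 1, base 8 is a Fermat witness: 3431 is composite.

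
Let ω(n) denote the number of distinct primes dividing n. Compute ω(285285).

285285 = 3 · 95095
95095 = 5 · 19019
19019 = 7 · 2717
2717 = 11 · 247
247 = 13 · 19
285285 = 3 · 5 · 7 · 11 · 13 · 19, which has 6 distinct prime factors.

6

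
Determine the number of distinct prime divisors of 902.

3

902 = 2 · 451
451 = 11 · 41
902 = 2 · 11 · 41, which has 3 distinct prime factors.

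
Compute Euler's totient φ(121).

110

Factor: 121 = 11^2.
φ(121) = 11^1·(11−1) = 110.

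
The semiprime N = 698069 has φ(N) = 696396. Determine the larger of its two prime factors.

887

φ(n) = (p−1)(q−1) = n − (p+q) + 1, so p + q = 698069 − 696396 + 1 = 1674.
p and q are the roots of t² − 1674t + 698069 = 0.
Discriminant: 1674² − 4·698069 = 2802276 − 2792276 = 10000; √10000 = 100.
q = (1674 − 100)/2 = 787, p = (1674 + 100)/2 = 887.
Check: 787 · 887 = 698069.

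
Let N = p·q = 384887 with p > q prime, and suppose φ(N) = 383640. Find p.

691

φ(n) = (p−1)(q−1) = n − (p+q) + 1, so p + q = 384887 − 383640 + 1 = 1248.
p and q are the roots of t² − 1248t + 384887 = 0.
Discriminant: 1248² − 4·384887 = 1557504 − 1539548 = 17956; √17956 = 134.
q = (1248 − 134)/2 = 557, p = (1248 + 134)/2 = 691.
Check: 557 · 691 = 384887.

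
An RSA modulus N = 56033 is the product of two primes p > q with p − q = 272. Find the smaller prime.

Since p = q + 272, we have 56033 = q(q + 272), so q² + 272q − 56033 = 0.
Discriminant: 272² + 4·56033 = 73984 + 224132 = 298116; √298116 = 546.
q = (−272 + 546)/2 = 137, and p = q + 272 = 409.
Check: 137 · 409 = 56033.

137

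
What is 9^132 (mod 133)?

9^1 ≡ 9 (mod 133)
9^2 ≡ 9^2 = 81 ≡ 81 (mod 133)
9^4 ≡ 81^2 = 6561 ≡ 44 (mod 133)
9^8 ≡ 44^2 = 1936 ≡ 74 (mod 133)
9^16 ≡ 74^2 = 5476 ≡ 23 (mod 133)
9^32 ≡ 23^2 = 529 ≡ 130 (mod 133)
9^64 ≡ 130^2 = 16900 ≡ 9 (mod 133)
9^128 ≡ 9^2 = 81 ≡ 81 (mod 133)
132 = 128 + 4 in binary powers of 2.
So 9^132 ≡ 81 · 44 ≡ 106 (mod 133).
Since 106 ≠ 1, base 9 is a Fermat witness: 133 is composite.

106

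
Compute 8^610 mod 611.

8^1 ≡ 8 (mod 611)
8^2 ≡ 8^2 = 64 ≡ 64 (mod 611)
8^4 ≡ 64^2 = 4096 ≡ 430 (mod 611)
8^8 ≡ 430^2 = 184900 ≡ 378 (mod 611)
8^16 ≡ 378^2 = 142884 ≡ 521 (mod 611)
8^32 ≡ 521^2 = 271441 ≡ 157 (mod 611)
8^64 ≡ 157^2 = 24649 ≡ 209 (mod 611)
8^128 ≡ 209^2 = 43681 ≡ 300 (mod 611)
8^256 ≡ 300^2 = 90000 ≡ 183 (mod 611)
8^512 ≡ 183^2 = 33489 ≡ 495 (mod 611)
610 = 512 + 64 + 32 + 2 in binary powers of 2.
So 8^610 ≡ 495 · 209 · 157 · 64 ≡ 155 (mod 611).
Since 155 ≠ 1, base 8 is a Fermat witness: 611 is composite.

155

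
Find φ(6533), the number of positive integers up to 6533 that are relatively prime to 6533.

Factor: 6533 = 47 · 139.
φ(6533) = (47−1) · (139−1) = 46 · 138 = 6348.

6348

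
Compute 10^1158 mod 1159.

163

10^1 ≡ 10 (mod 1159)
10^2 ≡ 10^2 = 100 ≡ 100 (mod 1159)
10^4 ≡ 100^2 = 10000 ≡ 728 (mod 1159)
10^8 ≡ 728^2 = 529984 ≡ 321 (mod 1159)
10^16 ≡ 321^2 = 103041 ≡ 1049 (mod 1159)
10^32 ≡ 1049^2 = 1100401 ≡ 510 (mod 1159)
10^64 ≡ 510^2 = 260100 ≡ 484 (mod 1159)
10^128 ≡ 484^2 = 234256 ≡ 138 (mod 1159)
10^256 ≡ 138^2 = 19044 ≡ 500 (mod 1159)
10^512 ≡ 500^2 = 250000 ≡ 815 (mod 1159)
10^1024 ≡ 815^2 = 664225 ≡ 118 (mod 1159)
1158 = 1024 + 128 + 4 + 2 in binary powers of 2.
So 10^1158 ≡ 118 · 138 · 728 · 100 ≡ 163 (mod 1159).
Since 163 ≠ 1, base 10 is a Fermat witness: 1159 is composite.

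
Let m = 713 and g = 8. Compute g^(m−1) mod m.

8^1 ≡ 8 (mod 713)
8^2 ≡ 8^2 = 64 ≡ 64 (mod 713)
8^4 ≡ 64^2 = 4096 ≡ 531 (mod 713)
8^8 ≡ 531^2 = 281961 ≡ 326 (mod 713)
8^16 ≡ 326^2 = 106276 ≡ 39 (mod 713)
8^32 ≡ 39^2 = 1521 ≡ 95 (mod 713)
8^64 ≡ 95^2 = 9025 ≡ 469 (mod 713)
8^128 ≡ 469^2 = 219961 ≡ 357 (mod 713)
8^256 ≡ 357^2 = 127449 ≡ 535 (mod 713)
8^512 ≡ 535^2 = 286225 ≡ 312 (mod 713)
712 = 512 + 128 + 64 + 8 in binary powers of 2.
So 8^712 ≡ 312 · 357 · 469 · 326 ≡ 188 (mod 713).
Since 188 ≠ 1, base 8 is a Fermat witness: 713 is composite.

188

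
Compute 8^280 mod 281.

1

8^1 ≡ 8 (mod 281)
8^2 ≡ 8^2 = 64 ≡ 64 (mod 281)
8^4 ≡ 64^2 = 4096 ≡ 162 (mod 281)
8^8 ≡ 162^2 = 26244 ≡ 111 (mod 281)
8^16 ≡ 111^2 = 12321 ≡ 238 (mod 281)
8^32 ≡ 238^2 = 56644 ≡ 163 (mod 281)
8^64 ≡ 163^2 = 26569 ≡ 155 (mod 281)
8^128 ≡ 155^2 = 24025 ≡ 140 (mod 281)
8^256 ≡ 140^2 = 19600 ≡ 211 (mod 281)
280 = 256 + 16 + 8 in binary powers of 2.
So 8^280 ≡ 211 · 238 · 111 ≡ 1 (mod 281).
Since the result is 1, base 8 gives no evidence that 281 is composite.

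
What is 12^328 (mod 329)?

121

12^1 ≡ 12 (mod 329)
12^2 ≡ 12^2 = 144 ≡ 144 (mod 329)
12^4 ≡ 144^2 = 20736 ≡ 9 (mod 329)
12^8 ≡ 9^2 = 81 ≡ 81 (mod 329)
12^16 ≡ 81^2 = 6561 ≡ 310 (mod 329)
12^32 ≡ 310^2 = 96100 ≡ 32 (mod 329)
12^64 ≡ 32^2 = 1024 ≡ 37 (mod 329)
12^128 ≡ 37^2 = 1369 ≡ 53 (mod 329)
12^256 ≡ 53^2 = 2809 ≡ 177 (mod 329)
328 = 256 + 64 + 8 in binary powers of 2.
So 12^328 ≡ 177 · 37 · 81 ≡ 121 (mod 329).
Since 121 ≠ 1, base 12 is a Fermat witness: 329 is composite.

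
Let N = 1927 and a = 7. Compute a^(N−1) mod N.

758

7^1 ≡ 7 (mod 1927)
7^2 ≡ 7^2 = 49 ≡ 49 (mod 1927)
7^4 ≡ 49^2 = 2401 ≡ 474 (mod 1927)
7^8 ≡ 474^2 = 224676 ≡ 1144 (mod 1927)
7^16 ≡ 1144^2 = 1308736 ≡ 303 (mod 1927)
7^32 ≡ 303^2 = 91809 ≡ 1240 (mod 1927)
7^64 ≡ 1240^2 = 1537600 ≡ 1781 (mod 1927)
7^128 ≡ 1781^2 = 3171961 ≡ 119 (mod 1927)
7^256 ≡ 119^2 = 14161 ≡ 672 (mod 1927)
7^512 ≡ 672^2 = 451584 ≡ 666 (mod 1927)
7^1024 ≡ 666^2 = 443556 ≡ 346 (mod 1927)
1926 = 1024 + 512 + 256 + 128 + 4 + 2 in binary powers of 2.
So 7^1926 ≡ 346 · 666 · 672 · 119 · 474 · 49 ≡ 758 (mod 1927).
Since 758 ≠ 1, base 7 is a Fermat witness: 1927 is composite.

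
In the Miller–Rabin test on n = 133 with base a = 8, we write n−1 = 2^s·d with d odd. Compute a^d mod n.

133 − 1 = 132 = 2^2 · 33, so d = 33.
8^1 ≡ 8 (mod 133)
8^2 ≡ 8^2 = 64 ≡ 64 (mod 133)
8^4 ≡ 64^2 = 4096 ≡ 106 (mod 133)
8^8 ≡ 106^2 = 11236 ≡ 64 (mod 133)
8^16 ≡ 64^2 = 4096 ≡ 106 (mod 133)
8^32 ≡ 106^2 = 11236 ≡ 64 (mod 133)
33 = 32 + 1 in binary powers of 2.
So 8^33 ≡ 64 · 8 ≡ 113 (mod 133).
Squaring chain: 113 → 1; never reaches −1, so base 8 is a Miller–Rabin witness that 133 is composite.

113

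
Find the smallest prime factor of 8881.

8881 is odd.
Digit sum 25, not divisible by 3.
Ends in 1: not divisible by 5.
7: 8881 = 7·1268 + 5
11: 8881 = 11·807 + 4
13: 8881 = 13·683 + 2
17: 8881 = 17·522 + 7
19: 8881 = 19·467 + 8
23: 8881 = 23·386 + 3
29: 8881 = 29·306 + 7
31: 8881 = 31·286 + 15
37: 8881 = 37·240 + 1
41: 8881 = 41·216 + 25
43: 8881 = 43·206 + 23
47: 8881 = 47·188 + 45
53: 8881 = 53·167 + 30
59: 8881 = 59·150 + 31
61: 8881 = 61·145 + 36
67: 8881 = 67·132 + 37
71: 8881 = 71·125 + 6
73: 8881 = 73·121 + 48
79: 8881 = 79·112 + 33
83: 8881 = 83·107

83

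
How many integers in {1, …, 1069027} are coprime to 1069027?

1021440

Factor: 1069027 = 29 · 191 · 193.
φ(1069027) = (29−1) · (191−1) · (193−1) = 28 · 190 · 192 = 1021440.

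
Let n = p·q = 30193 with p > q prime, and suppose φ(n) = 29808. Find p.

φ(n) = (p−1)(q−1) = n − (p+q) + 1, so p + q = 30193 − 29808 + 1 = 386.
p and q are the roots of t² − 386t + 30193 = 0.
Discriminant: 386² − 4·30193 = 148996 − 120772 = 28224; √28224 = 168.
q = (386 − 168)/2 = 109, p = (386 + 168)/2 = 277.
Check: 109 · 277 = 30193.

277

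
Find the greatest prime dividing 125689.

125689 = 37 · 3397
3397 = 43 · 79
79 is prime.
So 125689 = 37 · 43 · 79; the largest prime factor is 79.

79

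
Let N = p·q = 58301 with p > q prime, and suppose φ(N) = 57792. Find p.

337

φ(n) = (p−1)(q−1) = n − (p+q) + 1, so p + q = 58301 − 57792 + 1 = 510.
p and q are the roots of t² − 510t + 58301 = 0.
Discriminant: 510² − 4·58301 = 260100 − 233204 = 26896; √26896 = 164.
q = (510 − 164)/2 = 173, p = (510 + 164)/2 = 337.
Check: 173 · 337 = 58301.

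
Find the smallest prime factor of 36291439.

73

36291439 is odd.
Digit sum 37, not divisible by 3.
Ends in 9: not divisible by 5.
7: 36291439 = 7·5184491 + 2
11: 36291439 = 11·3299221 + 8
13: 36291439 = 13·2791649 + 2
17: 36291439 = 17·2134790 + 9
19: 36291439 = 19·1910075 + 14
23: 36291439 = 23·1577888 + 15
29: 36291439 = 29·1251428 + 27
31: 36291439 = 31·1170691 + 18
37: 36291439 = 37·980849 + 26
41: 36291439 = 41·885157 + 2
43: 36291439 = 43·843986 + 41
47: 36291439 = 47·772158 + 13
53: 36291439 = 53·684744 + 7
59: 36291439 = 59·615109 + 8
61: 36291439 = 61·594941 + 38
67: 36291439 = 67·541663 + 18
71: 36291439 = 71·511147 + 2
73: 36291439 = 73·497143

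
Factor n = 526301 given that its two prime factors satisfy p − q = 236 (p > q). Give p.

853

Since p = q + 236, we have 526301 = q(q + 236), so q² + 236q − 526301 = 0.
Discriminant: 236² + 4·526301 = 55696 + 2105204 = 2160900; √2160900 = 1470.
q = (−236 + 1470)/2 = 617, and p = q + 236 = 853.
Check: 617 · 853 = 526301.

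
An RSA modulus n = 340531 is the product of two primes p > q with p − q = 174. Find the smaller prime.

503

Since p = q + 174, we have 340531 = q(q + 174), so q² + 174q − 340531 = 0.
Discriminant: 174² + 4·340531 = 30276 + 1362124 = 1392400; √1392400 = 1180.
q = (−174 + 1180)/2 = 503, and p = q + 174 = 677.
Check: 503 · 677 = 340531.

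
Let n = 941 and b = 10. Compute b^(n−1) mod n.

10^1 ≡ 10 (mod 941)
10^2 ≡ 10^2 = 100 ≡ 100 (mod 941)
10^4 ≡ 100^2 = 10000 ≡ 590 (mod 941)
10^8 ≡ 590^2 = 348100 ≡ 871 (mod 941)
10^16 ≡ 871^2 = 758641 ≡ 195 (mod 941)
10^32 ≡ 195^2 = 38025 ≡ 385 (mod 941)
10^64 ≡ 385^2 = 148225 ≡ 488 (mod 941)
10^128 ≡ 488^2 = 238144 ≡ 71 (mod 941)
10^256 ≡ 71^2 = 5041 ≡ 336 (mod 941)
10^512 ≡ 336^2 = 112896 ≡ 917 (mod 941)
940 = 512 + 256 + 128 + 32 + 8 + 4 in binary powers of 2.
So 10^940 ≡ 917 · 336 · 71 · 385 · 871 · 590 ≡ 1 (mod 941).
Since the result is 1, base 10 gives no evidence that 941 is composite.

1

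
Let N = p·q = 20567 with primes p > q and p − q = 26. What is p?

157

Since p = q + 26, we have 20567 = q(q + 26), so q² + 26q − 20567 = 0.
Discriminant: 26² + 4·20567 = 676 + 82268 = 82944; √82944 = 288.
q = (−26 + 288)/2 = 131, and p = q + 26 = 157.
Check: 131 · 157 = 20567.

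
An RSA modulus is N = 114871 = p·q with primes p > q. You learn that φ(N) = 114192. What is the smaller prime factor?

φ(n) = (p−1)(q−1) = n − (p+q) + 1, so p + q = 114871 − 114192 + 1 = 680.
p and q are the roots of t² − 680t + 114871 = 0.
Discriminant: 680² − 4·114871 = 462400 − 459484 = 2916; √2916 = 54.
q = (680 − 54)/2 = 313, p = (680 + 54)/2 = 367.
Check: 313 · 367 = 114871.

313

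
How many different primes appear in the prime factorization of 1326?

1326 = 2 · 663
663 = 3 · 221
221 = 13 · 17
1326 = 2 · 3 · 13 · 17, which has 4 distinct prime factors.

4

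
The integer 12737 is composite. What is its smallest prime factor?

12737 is odd.
Digit sum 20, not divisible by 3.
Ends in 7: not divisible by 5.
7: 12737 = 7·1819 + 4
11: 12737 = 11·1157 + 10
13: 12737 = 13·979 + 10
17: 12737 = 17·749 + 4
19: 12737 = 19·670 + 7
23: 12737 = 23·553 + 18
29: 12737 = 29·439 + 6
31: 12737 = 31·410 + 27
37: 12737 = 37·344 + 9
41: 12737 = 41·310 + 27
43: 12737 = 43·296 + 9
47: 12737 = 47·271

47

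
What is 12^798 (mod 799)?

780

12^1 ≡ 12 (mod 799)
12^2 ≡ 12^2 = 144 ≡ 144 (mod 799)
12^4 ≡ 144^2 = 20736 ≡ 761 (mod 799)
12^8 ≡ 761^2 = 579121 ≡ 645 (mod 799)
12^16 ≡ 645^2 = 416025 ≡ 545 (mod 799)
12^32 ≡ 545^2 = 297025 ≡ 596 (mod 799)
12^64 ≡ 596^2 = 355216 ≡ 460 (mod 799)
12^128 ≡ 460^2 = 211600 ≡ 664 (mod 799)
12^256 ≡ 664^2 = 440896 ≡ 647 (mod 799)
12^512 ≡ 647^2 = 418609 ≡ 732 (mod 799)
798 = 512 + 256 + 16 + 8 + 4 + 2 in binary powers of 2.
So 12^798 ≡ 732 · 647 · 545 · 645 · 761 · 144 ≡ 780 (mod 799).
Since 780 ≠ 1, base 12 is a Fermat witness: 799 is composite.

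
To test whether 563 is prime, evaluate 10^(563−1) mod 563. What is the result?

10^1 ≡ 10 (mod 563)
10^2 ≡ 10^2 = 100 ≡ 100 (mod 563)
10^4 ≡ 100^2 = 10000 ≡ 429 (mod 563)
10^8 ≡ 429^2 = 184041 ≡ 503 (mod 563)
10^16 ≡ 503^2 = 253009 ≡ 222 (mod 563)
10^32 ≡ 222^2 = 49284 ≡ 303 (mod 563)
10^64 ≡ 303^2 = 91809 ≡ 40 (mod 563)
10^128 ≡ 40^2 = 1600 ≡ 474 (mod 563)
10^256 ≡ 474^2 = 224676 ≡ 39 (mod 563)
10^512 ≡ 39^2 = 1521 ≡ 395 (mod 563)
562 = 512 + 32 + 16 + 2 in binary powers of 2.
So 10^562 ≡ 395 · 303 · 222 · 100 ≡ 1 (mod 563).
Since the result is 1, base 10 gives no evidence that 563 is composite.

1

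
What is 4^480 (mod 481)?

417

4^1 ≡ 4 (mod 481)
4^2 ≡ 4^2 = 16 ≡ 16 (mod 481)
4^4 ≡ 16^2 = 256 ≡ 256 (mod 481)
4^8 ≡ 256^2 = 65536 ≡ 120 (mod 481)
4^16 ≡ 120^2 = 14400 ≡ 451 (mod 481)
4^32 ≡ 451^2 = 203401 ≡ 419 (mod 481)
4^64 ≡ 419^2 = 175561 ≡ 477 (mod 481)
4^128 ≡ 477^2 = 227529 ≡ 16 (mod 481)
4^256 ≡ 16^2 = 256 ≡ 256 (mod 481)
480 = 256 + 128 + 64 + 32 in binary powers of 2.
So 4^480 ≡ 256 · 16 · 477 · 419 ≡ 417 (mod 481).
Since 417 ≠ 1, base 4 is a Fermat witness: 481 is composite.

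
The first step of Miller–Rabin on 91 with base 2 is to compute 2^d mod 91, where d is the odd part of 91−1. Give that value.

91 − 1 = 90 = 2^1 · 45, so d = 45.
2^1 ≡ 2 (mod 91)
2^2 ≡ 2^2 = 4 ≡ 4 (mod 91)
2^4 ≡ 4^2 = 16 ≡ 16 (mod 91)
2^8 ≡ 16^2 = 256 ≡ 74 (mod 91)
2^16 ≡ 74^2 = 5476 ≡ 16 (mod 91)
2^32 ≡ 16^2 = 256 ≡ 74 (mod 91)
45 = 32 + 8 + 4 + 1 in binary powers of 2.
So 2^45 ≡ 74 · 74 · 16 · 2 ≡ 57 (mod 91).
Squaring chain: 57; never reaches −1, so base 2 is a Miller–Rabin witness that 91 is composite.

57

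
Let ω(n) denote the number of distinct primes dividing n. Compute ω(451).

451 = 11 · 41
451 = 11 · 41, which has 2 distinct prime factors.

2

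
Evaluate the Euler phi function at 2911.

2800

Factor: 2911 = 41 · 71.
φ(2911) = (41−1) · (71−1) = 40 · 70 = 2800.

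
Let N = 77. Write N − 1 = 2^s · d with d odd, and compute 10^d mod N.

77 − 1 = 76 = 2^2 · 19, so d = 19.
10^1 ≡ 10 (mod 77)
10^2 ≡ 10^2 = 100 ≡ 23 (mod 77)
10^4 ≡ 23^2 = 529 ≡ 67 (mod 77)
10^8 ≡ 67^2 = 4489 ≡ 23 (mod 77)
10^16 ≡ 23^2 = 529 ≡ 67 (mod 77)
19 = 16 + 2 + 1 in binary powers of 2.
So 10^19 ≡ 67 · 23 · 10 ≡ 10 (mod 77).
Squaring chain: 10 → 23; never reaches −1, so base 10 is a Miller–Rabin witness that 77 is composite.

10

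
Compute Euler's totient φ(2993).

Factor: 2993 = 41 · 73.
φ(2993) = (41−1) · (73−1) = 40 · 72 = 2880.

2880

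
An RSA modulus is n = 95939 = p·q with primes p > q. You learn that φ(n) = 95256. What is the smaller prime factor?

φ(n) = (p−1)(q−1) = n − (p+q) + 1, so p + q = 95939 − 95256 + 1 = 684.
p and q are the roots of t² − 684t + 95939 = 0.
Discriminant: 684² − 4·95939 = 467856 − 383756 = 84100; √84100 = 290.
q = (684 − 290)/2 = 197, p = (684 + 290)/2 = 487.
Check: 197 · 487 = 95939.

197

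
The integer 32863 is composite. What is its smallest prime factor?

32863 is odd.
Digit sum 22, not divisible by 3.
Ends in 3: not divisible by 5.
7: 32863 = 7·4694 + 5
11: 32863 = 11·2987 + 6
13: 32863 = 13·2527 + 12
17: 32863 = 17·1933 + 2
19: 32863 = 19·1729 + 12
23: 32863 = 23·1428 + 19
29: 32863 = 29·1133 + 6
31: 32863 = 31·1060 + 3
37: 32863 = 37·888 + 7
41: 32863 = 41·801 + 22
43: 32863 = 43·764 + 11
47: 32863 = 47·699 + 10
53: 32863 = 53·620 + 3
59: 32863 = 59·557

59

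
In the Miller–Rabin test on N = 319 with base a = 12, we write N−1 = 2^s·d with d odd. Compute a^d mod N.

133

319 − 1 = 318 = 2^1 · 159, so d = 159.
12^1 ≡ 12 (mod 319)
12^2 ≡ 12^2 = 144 ≡ 144 (mod 319)
12^4 ≡ 144^2 = 20736 ≡ 1 (mod 319)
12^8 ≡ 1^2 = 1 ≡ 1 (mod 319)
12^16 ≡ 1^2 = 1 ≡ 1 (mod 319)
12^32 ≡ 1^2 = 1 ≡ 1 (mod 319)
12^64 ≡ 1^2 = 1 ≡ 1 (mod 319)
12^128 ≡ 1^2 = 1 ≡ 1 (mod 319)
159 = 128 + 16 + 8 + 4 + 2 + 1 in binary powers of 2.
So 12^159 ≡ 1 · 1 · 1 · 1 · 144 · 12 ≡ 133 (mod 319).
Squaring chain: 133; never reaches −1, so base 12 is a Miller–Rabin witness that 319 is composite.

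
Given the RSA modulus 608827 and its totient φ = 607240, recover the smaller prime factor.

647

φ(n) = (p−1)(q−1) = n − (p+q) + 1, so p + q = 608827 − 607240 + 1 = 1588.
p and q are the roots of t² − 1588t + 608827 = 0.
Discriminant: 1588² − 4·608827 = 2521744 − 2435308 = 86436; √86436 = 294.
q = (1588 − 294)/2 = 647, p = (1588 + 294)/2 = 941.
Check: 647 · 941 = 608827.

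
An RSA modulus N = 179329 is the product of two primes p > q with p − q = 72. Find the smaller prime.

389

Since p = q + 72, we have 179329 = q(q + 72), so q² + 72q − 179329 = 0.
Discriminant: 72² + 4·179329 = 5184 + 717316 = 722500; √722500 = 850.
q = (−72 + 850)/2 = 389, and p = q + 72 = 461.
Check: 389 · 461 = 179329.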